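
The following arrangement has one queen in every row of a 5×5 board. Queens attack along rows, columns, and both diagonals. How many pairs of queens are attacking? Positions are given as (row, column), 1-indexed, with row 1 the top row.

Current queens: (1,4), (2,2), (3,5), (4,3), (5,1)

All columns are distinct and no two queens satisfy |Δrow| = |Δcol|, so no pair attacks.

0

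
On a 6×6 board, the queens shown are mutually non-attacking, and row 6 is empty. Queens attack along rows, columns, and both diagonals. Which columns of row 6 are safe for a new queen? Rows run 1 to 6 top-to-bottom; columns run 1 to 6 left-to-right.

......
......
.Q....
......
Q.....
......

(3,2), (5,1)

columns 3, 4, 6

(3,2) attacks row 6 at column 2 and diagonals 5.
(5,1) attacks row 6 at column 1 and diagonals 2.
Attacked columns: {1, 2, 5}. Safe: {3, 4, 6}.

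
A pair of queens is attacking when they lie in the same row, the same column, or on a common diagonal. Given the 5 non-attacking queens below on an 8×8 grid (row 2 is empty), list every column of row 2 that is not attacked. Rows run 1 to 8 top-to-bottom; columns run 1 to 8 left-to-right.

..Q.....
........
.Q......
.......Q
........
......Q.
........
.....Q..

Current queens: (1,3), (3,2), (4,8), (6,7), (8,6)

(1,3) attacks row 2 at column 3 and diagonals 2, 4.
(3,2) attacks row 2 at column 2 and diagonals 1, 3.
(4,8) attacks row 2 at column 8 and diagonals 6.
(6,7) attacks row 2 at column 7 and diagonals 3.
(8,6) attacks row 2 at column 6.
Attacked columns: {1, 2, 3, 4, 6, 7, 8}. Safe: {5}.

columns 5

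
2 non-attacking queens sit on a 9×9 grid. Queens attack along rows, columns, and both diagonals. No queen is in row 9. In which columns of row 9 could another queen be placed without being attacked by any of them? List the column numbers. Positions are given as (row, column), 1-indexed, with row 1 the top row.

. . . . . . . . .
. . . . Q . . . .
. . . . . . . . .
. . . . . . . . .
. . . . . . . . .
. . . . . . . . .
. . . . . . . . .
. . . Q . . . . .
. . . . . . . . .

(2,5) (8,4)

columns 1, 2, 6, 7, 8, 9

(2,5) attacks row 9 at column 5.
(8,4) attacks row 9 at column 4 and diagonals 3, 5.
Attacked columns: {3, 4, 5}. Safe: {1, 2, 6, 7, 8, 9}.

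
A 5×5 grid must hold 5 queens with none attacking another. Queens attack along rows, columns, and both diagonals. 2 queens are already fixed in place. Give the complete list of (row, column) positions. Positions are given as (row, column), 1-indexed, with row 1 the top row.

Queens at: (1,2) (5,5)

(1,2) (2,4) (3,1) (4,3) (5,5)

Row 2: attacked by (1,2)→{1,2,3}; (5,5)→{2,5}. Safe: 4. Place at column 4.
Row 3: attacked by (1,2)→{2,4}; (2,4)→{3,4,5}; (5,5)→{3,5}. Safe: 1. Place at column 1.
Row 4: attacked by (1,2)→{2,5}; (2,4)→{2,4}; (3,1)→{1,2}; (5,5)→{4,5}. Safe: 3. Place at column 3.
Columns [2, 4, 1, 3, 5], r−c [-1, -2, 2, 1, 0], r+c [3, 6, 4, 7, 10] are all distinct, so no two queens attack.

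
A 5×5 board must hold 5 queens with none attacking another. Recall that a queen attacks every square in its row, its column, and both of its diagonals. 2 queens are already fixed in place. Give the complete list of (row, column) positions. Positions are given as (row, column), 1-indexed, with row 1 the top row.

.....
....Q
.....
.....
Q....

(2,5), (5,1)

Row 1: attacked by (2,5)→{4,5}; (5,1)→{1,5}. Safe: 2, 3. Place at column 3.
Row 3: attacked by (1,3)→{1,3,5}; (2,5)→{4,5}; (5,1)→{1,3}. Safe: 2. Place at column 2.
Row 4: attacked by (1,3)→{3}; (2,5)→{3,5}; (3,2)→{1,2,3}; (5,1)→{1,2}. Safe: 4. Place at column 4.
Columns [3, 5, 2, 4, 1], r−c [-2, -3, 1, 0, 4], r+c [4, 7, 5, 8, 6] are all distinct, so no two queens attack.

(1,3) (2,5) (3,2) (4,4) (5,1)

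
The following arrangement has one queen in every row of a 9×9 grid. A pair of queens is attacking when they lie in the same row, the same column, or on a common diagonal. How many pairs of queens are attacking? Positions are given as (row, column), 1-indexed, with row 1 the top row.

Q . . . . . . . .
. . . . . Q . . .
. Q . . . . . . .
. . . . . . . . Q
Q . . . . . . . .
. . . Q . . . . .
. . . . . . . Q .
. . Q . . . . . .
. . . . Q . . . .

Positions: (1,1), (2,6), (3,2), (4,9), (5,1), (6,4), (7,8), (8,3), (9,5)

Same column: (1,1)–(5,1) (column 1).
Same diagonal: (5,1)–(9,5) (|5−9| = |1−5| = 4).
Total attacking pairs: 2.

2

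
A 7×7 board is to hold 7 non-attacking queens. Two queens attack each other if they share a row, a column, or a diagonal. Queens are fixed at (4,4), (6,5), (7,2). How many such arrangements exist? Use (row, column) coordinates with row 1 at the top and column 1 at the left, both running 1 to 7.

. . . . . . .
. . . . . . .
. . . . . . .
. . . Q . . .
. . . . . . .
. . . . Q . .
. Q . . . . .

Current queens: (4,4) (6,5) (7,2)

2

Branch on row 1: col 3 → 0; col 6 → 2.
Sum: 0 + 2 = 2.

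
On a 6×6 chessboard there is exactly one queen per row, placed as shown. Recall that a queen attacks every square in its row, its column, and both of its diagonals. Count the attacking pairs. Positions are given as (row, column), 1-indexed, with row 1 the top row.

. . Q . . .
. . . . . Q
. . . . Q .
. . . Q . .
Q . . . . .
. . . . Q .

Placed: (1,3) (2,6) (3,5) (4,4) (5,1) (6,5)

Same column: (3,5)–(6,5) (column 5).
Same diagonal: (1,3)–(3,5) (|1−3| = |3−5| = 2); (2,6)–(3,5) (|2−3| = |6−5| = 1); (2,6)–(4,4) (|2−4| = |6−4| = 2); (3,5)–(4,4) (|3−4| = |5−4| = 1).
Total attacking pairs: 5.

5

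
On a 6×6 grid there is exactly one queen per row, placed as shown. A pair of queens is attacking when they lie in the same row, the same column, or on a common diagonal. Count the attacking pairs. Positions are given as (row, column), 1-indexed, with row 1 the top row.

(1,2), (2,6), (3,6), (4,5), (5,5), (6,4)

5

Same column: (2,6)–(3,6) (column 6); (4,5)–(5,5) (column 5).
Same diagonal: (1,2)–(4,5) (|1−4| = |2−5| = 3); (3,6)–(4,5) (|3−4| = |6−5| = 1); (5,5)–(6,4) (|5−6| = |5−4| = 1).
Total attacking pairs: 5.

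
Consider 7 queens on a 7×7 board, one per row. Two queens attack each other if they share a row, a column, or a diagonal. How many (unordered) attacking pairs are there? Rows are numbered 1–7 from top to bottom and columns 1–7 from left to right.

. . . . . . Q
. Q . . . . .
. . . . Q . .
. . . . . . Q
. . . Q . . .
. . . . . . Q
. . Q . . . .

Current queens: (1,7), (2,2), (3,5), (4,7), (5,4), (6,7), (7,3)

4

Same column: (1,7)–(4,7) (column 7); (1,7)–(6,7) (column 7); (4,7)–(6,7) (column 7).
Same diagonal: (1,7)–(3,5) (|1−3| = |7−5| = 2).
Total attacking pairs: 4.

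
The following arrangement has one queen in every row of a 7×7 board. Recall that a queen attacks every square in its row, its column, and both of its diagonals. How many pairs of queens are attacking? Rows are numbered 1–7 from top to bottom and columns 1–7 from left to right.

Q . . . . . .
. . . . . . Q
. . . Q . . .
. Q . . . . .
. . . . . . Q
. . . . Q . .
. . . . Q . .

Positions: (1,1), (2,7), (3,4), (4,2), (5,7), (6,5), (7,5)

4

Same column: (2,7)–(5,7) (column 7); (6,5)–(7,5) (column 5).
Same diagonal: (4,2)–(7,5) (|4−7| = |2−5| = 3); (5,7)–(7,5) (|5−7| = |7−5| = 2).
Total attacking pairs: 4.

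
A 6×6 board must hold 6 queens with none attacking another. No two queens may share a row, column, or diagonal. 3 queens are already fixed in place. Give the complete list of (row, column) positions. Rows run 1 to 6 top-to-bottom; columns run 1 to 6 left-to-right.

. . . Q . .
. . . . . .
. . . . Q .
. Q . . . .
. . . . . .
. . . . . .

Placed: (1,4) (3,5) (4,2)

Row 2: attacked by (1,4)→{3,4,5}; (3,5)→{4,5,6}; (4,2)→{2,4}. Safe: 1. Place at column 1.
Row 5: attacked by (1,4)→{4}; (2,1)→{1,4}; (3,5)→{3,5}; (4,2)→{1,2,3}. Safe: 6. Place at column 6.
Row 6: attacked by (1,4)→{4}; (2,1)→{1,5}; (3,5)→{2,5}; (4,2)→{2,4}; (5,6)→{5,6}. Safe: 3. Place at column 3.
Columns [4, 1, 5, 2, 6, 3], r−c [-3, 1, -2, 2, -1, 3], r+c [5, 3, 8, 6, 11, 9] are all distinct, so no two queens attack.

(1,4) (2,1) (3,5) (4,2) (5,6) (6,3)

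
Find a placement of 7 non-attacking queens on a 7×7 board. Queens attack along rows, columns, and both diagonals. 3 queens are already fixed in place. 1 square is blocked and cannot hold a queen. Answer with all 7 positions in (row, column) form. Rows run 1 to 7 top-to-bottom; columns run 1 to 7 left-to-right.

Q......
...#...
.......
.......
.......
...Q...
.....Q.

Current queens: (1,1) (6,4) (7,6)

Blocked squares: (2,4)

Row 2: attacked by (1,1)→{1,2}; (6,4)→{4}; (7,6)→{1,6}. Blocked: 4. Safe: 3, 5, 7. Place at column 3.
Row 3: attacked by (1,1)→{1,3}; (2,3)→{2,3,4}; (6,4)→{1,4,7}; (7,6)→{2,6}. Safe: 5. Place at column 5.
Row 4: attacked by (1,1)→{1,4}; (2,3)→{1,3,5}; (3,5)→{4,5,6}; (6,4)→{2,4,6}; (7,6)→{3,6}. Safe: 7. Place at column 7.
Row 5: attacked by (1,1)→{1,5}; (2,3)→{3,6}; (3,5)→{3,5,7}; (4,7)→{6,7}; (6,4)→{3,4,5}; (7,6)→{4,6}. Safe: 2. Place at column 2.
Columns [1, 3, 5, 7, 2, 4, 6], r−c [0, -1, -2, -3, 3, 2, 1], r+c [2, 5, 8, 11, 7, 10, 13] are all distinct, so no two queens attack.

(1,1) (2,3) (3,5) (4,7) (5,2) (6,4) (7,6)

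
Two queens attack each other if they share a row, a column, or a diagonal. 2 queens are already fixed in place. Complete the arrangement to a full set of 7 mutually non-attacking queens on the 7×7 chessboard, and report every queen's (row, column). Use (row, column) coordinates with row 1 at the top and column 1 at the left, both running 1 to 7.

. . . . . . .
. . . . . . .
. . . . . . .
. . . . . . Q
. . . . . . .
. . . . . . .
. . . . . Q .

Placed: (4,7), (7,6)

(1,1) (2,3) (3,5) (4,7) (5,2) (6,4) (7,6)

Row 1: attacked by (4,7)→{4,7}; (7,6)→{6}. Safe: 1, 2, 3, 5. Place at column 1.
Row 2: attacked by (1,1)→{1,2}; (4,7)→{5,7}; (7,6)→{1,6}. Safe: 3, 4. Place at column 3.
Row 3: attacked by (1,1)→{1,3}; (2,3)→{2,3,4}; (4,7)→{6,7}; (7,6)→{2,6}. Safe: 5. Place at column 5.
Row 5: attacked by (1,1)→{1,5}; (2,3)→{3,6}; (3,5)→{3,5,7}; (4,7)→{6,7}; (7,6)→{4,6}. Safe: 2. Place at column 2.
Row 6: attacked by (1,1)→{1,6}; (2,3)→{3,7}; (3,5)→{2,5}; (4,7)→{5,7}; (5,2)→{1,2,3}; (7,6)→{5,6,7}. Safe: 4. Place at column 4.
Columns [1, 3, 5, 7, 2, 4, 6], r−c [0, -1, -2, -3, 3, 2, 1], r+c [2, 5, 8, 11, 7, 10, 13] are all distinct, so no two queens attack.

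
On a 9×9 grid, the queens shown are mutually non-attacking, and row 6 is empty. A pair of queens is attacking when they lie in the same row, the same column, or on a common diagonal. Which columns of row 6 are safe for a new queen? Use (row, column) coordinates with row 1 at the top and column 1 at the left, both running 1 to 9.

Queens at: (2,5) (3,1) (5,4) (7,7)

columns 2

(2,5) attacks row 6 at column 5 and diagonals 1, 9.
(3,1) attacks row 6 at column 1 and diagonals 4.
(5,4) attacks row 6 at column 4 and diagonals 3, 5.
(7,7) attacks row 6 at column 7 and diagonals 6, 8.
Attacked columns: {1, 3, 4, 5, 6, 7, 8, 9}. Safe: {2}.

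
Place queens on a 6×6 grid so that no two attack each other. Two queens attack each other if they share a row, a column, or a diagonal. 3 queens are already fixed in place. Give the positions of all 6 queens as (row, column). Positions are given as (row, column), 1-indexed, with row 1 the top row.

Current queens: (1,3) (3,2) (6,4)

(1,3) (2,6) (3,2) (4,5) (5,1) (6,4)

Row 2: attacked by (1,3)→{2,3,4}; (3,2)→{1,2,3}; (6,4)→{4}. Safe: 5, 6. Place at column 6.
Row 4: attacked by (1,3)→{3,6}; (2,6)→{4,6}; (3,2)→{1,2,3}; (6,4)→{2,4,6}. Safe: 5. Place at column 5.
Row 5: attacked by (1,3)→{3}; (2,6)→{3,6}; (3,2)→{2,4}; (4,5)→{4,5,6}; (6,4)→{3,4,5}. Safe: 1. Place at column 1.
Columns [3, 6, 2, 5, 1, 4], r−c [-2, -4, 1, -1, 4, 2], r+c [4, 8, 5, 9, 6, 10] are all distinct, so no two queens attack.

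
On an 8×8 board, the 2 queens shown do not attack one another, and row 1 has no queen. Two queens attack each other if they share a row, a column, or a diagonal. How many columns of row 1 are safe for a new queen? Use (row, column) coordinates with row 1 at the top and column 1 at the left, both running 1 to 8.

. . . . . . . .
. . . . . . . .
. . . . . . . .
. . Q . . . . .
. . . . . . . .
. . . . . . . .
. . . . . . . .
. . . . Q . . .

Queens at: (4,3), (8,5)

5

(4,3) attacks row 1 at column 3 and diagonals 6.
(8,5) attacks row 1 at column 5.
Attacked columns: {3, 5, 6}. Safe: {1, 2, 4, 7, 8}.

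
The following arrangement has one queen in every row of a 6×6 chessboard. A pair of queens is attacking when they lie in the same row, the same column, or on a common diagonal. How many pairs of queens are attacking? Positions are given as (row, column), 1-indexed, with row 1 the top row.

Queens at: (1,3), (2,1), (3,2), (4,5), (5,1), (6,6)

Same column: (2,1)–(5,1) (column 1).
Same diagonal: (2,1)–(3,2) (|2−3| = |1−2| = 1).
Total attacking pairs: 2.

2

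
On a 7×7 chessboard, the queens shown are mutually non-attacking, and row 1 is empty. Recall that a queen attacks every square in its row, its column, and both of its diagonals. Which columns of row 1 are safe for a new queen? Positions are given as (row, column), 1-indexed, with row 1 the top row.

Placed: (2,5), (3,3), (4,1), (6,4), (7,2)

(2,5) attacks row 1 at column 5 and diagonals 4, 6.
(3,3) attacks row 1 at column 3 and diagonals 1, 5.
(4,1) attacks row 1 at column 1 and diagonals 4.
(6,4) attacks row 1 at column 4.
(7,2) attacks row 1 at column 2.
Attacked columns: {1, 2, 3, 4, 5, 6}. Safe: {7}.

columns 7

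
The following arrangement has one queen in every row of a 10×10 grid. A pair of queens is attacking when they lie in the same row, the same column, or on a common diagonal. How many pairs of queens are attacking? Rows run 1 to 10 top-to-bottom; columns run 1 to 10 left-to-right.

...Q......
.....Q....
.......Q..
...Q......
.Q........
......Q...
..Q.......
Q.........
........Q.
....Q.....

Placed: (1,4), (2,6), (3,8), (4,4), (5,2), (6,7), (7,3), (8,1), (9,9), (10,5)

Same column: (1,4)–(4,4) (column 4).
Same diagonal: (2,6)–(4,4) (|2−4| = |6−4| = 2); (4,4)–(9,9) (|4−9| = |4−9| = 5).
Total attacking pairs: 3.

3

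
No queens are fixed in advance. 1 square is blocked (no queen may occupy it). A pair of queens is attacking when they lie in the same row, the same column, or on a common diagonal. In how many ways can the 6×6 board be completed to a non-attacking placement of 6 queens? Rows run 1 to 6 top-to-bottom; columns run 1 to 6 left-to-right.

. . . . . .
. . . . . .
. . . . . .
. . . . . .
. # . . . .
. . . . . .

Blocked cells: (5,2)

Branch on row 1: col 1 → 0; col 2 → 1; col 3 → 1; col 4 → 1; col 5 → 1; col 6 → 0.
Sum: 0 + 1 + 1 + 1 + 1 + 0 = 4.

4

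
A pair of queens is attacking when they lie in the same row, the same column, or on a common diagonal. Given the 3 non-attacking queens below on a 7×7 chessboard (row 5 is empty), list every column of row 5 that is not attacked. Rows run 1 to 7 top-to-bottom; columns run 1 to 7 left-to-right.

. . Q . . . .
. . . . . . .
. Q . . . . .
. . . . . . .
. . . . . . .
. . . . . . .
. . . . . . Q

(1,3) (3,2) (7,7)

columns 1, 6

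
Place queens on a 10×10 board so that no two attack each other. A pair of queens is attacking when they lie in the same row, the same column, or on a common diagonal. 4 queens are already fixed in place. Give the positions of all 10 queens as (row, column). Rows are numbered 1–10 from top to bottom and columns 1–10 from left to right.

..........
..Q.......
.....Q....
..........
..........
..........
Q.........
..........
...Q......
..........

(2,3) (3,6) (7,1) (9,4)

(1,9) (2,3) (3,6) (4,2) (5,10) (6,5) (7,1) (8,8) (9,4) (10,7)

Row 1: attacked by (2,3)→{2,3,4}; (3,6)→{4,6,8}; (7,1)→{1,7}; (9,4)→{4}. Safe: 5, 9, 10. Place at column 9.
Row 4: attacked by (1,9)→{6,9}; (2,3)→{1,3,5}; (3,6)→{5,6,7}; (7,1)→{1,4}; (9,4)→{4,9}. Safe: 2, 8, 10. Place at column 2.
Row 5: attacked by (1,9)→{5,9}; (2,3)→{3,6}; (3,6)→{4,6,8}; (4,2)→{1,2,3}; (7,1)→{1,3}; (9,4)→{4,8}. Safe: 7, 10. Place at column 10.
Row 6: attacked by (1,9)→{4,9}; (2,3)→{3,7}; (3,6)→{3,6,9}; (4,2)→{2,4}; (5,10)→{9,10}; (7,1)→{1,2}; (9,4)→{1,4,7}. Safe: 5, 8. Place at column 5.
Row 8: attacked by (1,9)→{2,9}; (2,3)→{3,9}; (3,6)→{1,6}; (4,2)→{2,6}; (5,10)→{7,10}; (6,5)→{3,5,7}; (7,1)→{1,2}; (9,4)→{3,4,5}. Safe: 8. Place at column 8.
Row 10: attacked by (1,9)→{9}; (2,3)→{3}; (3,6)→{6}; (4,2)→{2,8}; (5,10)→{5,10}; (6,5)→{1,5,9}; (7,1)→{1,4}; (8,8)→{6,8,10}; (9,4)→{3,4,5}. Safe: 7. Place at column 7.
Columns [9, 3, 6, 2, 10, 5, 1, 8, 4, 7], r−c [-8, -1, -3, 2, -5, 1, 6, 0, 5, 3], r+c [10, 5, 9, 6, 15, 11, 8, 16, 13, 17] are all distinct, so no two queens attack.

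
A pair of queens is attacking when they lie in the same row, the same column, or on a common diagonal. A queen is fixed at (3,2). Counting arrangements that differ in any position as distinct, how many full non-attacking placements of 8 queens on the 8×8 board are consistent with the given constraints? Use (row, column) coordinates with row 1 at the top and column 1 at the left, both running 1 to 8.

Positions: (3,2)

14

Branch on row 1: col 1 → 0; col 3 → 7; col 5 → 3; col 6 → 2; col 7 → 2; col 8 → 0.
Sum: 0 + 7 + 3 + 2 + 2 + 0 = 14.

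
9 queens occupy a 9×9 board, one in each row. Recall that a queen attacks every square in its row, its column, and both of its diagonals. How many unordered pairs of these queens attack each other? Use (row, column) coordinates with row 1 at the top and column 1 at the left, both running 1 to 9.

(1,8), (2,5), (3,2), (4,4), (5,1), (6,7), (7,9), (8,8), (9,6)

3

Same column: (1,8)–(8,8) (column 8).
Same diagonal: (4,4)–(8,8) (|4−8| = |4−8| = 4); (7,9)–(8,8) (|7−8| = |9−8| = 1).
Total attacking pairs: 3.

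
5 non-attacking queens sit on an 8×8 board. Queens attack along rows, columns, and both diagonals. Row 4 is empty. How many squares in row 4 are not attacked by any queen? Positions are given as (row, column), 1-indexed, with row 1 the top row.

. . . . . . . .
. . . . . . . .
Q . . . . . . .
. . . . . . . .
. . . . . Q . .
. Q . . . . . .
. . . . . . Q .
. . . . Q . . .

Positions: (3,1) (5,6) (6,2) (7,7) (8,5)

2

(3,1) attacks row 4 at column 1 and diagonals 2.
(5,6) attacks row 4 at column 6 and diagonals 5, 7.
(6,2) attacks row 4 at column 2 and diagonals 4.
(7,7) attacks row 4 at column 7 and diagonals 4.
(8,5) attacks row 4 at column 5 and diagonals 1.
Attacked columns: {1, 2, 4, 5, 6, 7}. Safe: {3, 8}.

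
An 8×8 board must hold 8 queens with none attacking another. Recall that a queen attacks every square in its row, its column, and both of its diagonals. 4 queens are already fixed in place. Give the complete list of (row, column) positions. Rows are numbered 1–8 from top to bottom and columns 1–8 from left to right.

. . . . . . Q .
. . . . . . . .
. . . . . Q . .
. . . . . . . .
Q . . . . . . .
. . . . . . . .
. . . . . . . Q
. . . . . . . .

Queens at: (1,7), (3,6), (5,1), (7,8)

Row 2: attacked by (1,7)→{6,7,8}; (3,6)→{5,6,7}; (5,1)→{1,4}; (7,8)→{3,8}. Safe: 2. Place at column 2.
Row 4: attacked by (1,7)→{4,7}; (2,2)→{2,4}; (3,6)→{5,6,7}; (5,1)→{1,2}; (7,8)→{5,8}. Safe: 3. Place at column 3.
Row 6: attacked by (1,7)→{2,7}; (2,2)→{2,6}; (3,6)→{3,6}; (4,3)→{1,3,5}; (5,1)→{1,2}; (7,8)→{7,8}. Safe: 4. Place at column 4.
Row 8: attacked by (1,7)→{7}; (2,2)→{2,8}; (3,6)→{1,6}; (4,3)→{3,7}; (5,1)→{1,4}; (6,4)→{2,4,6}; (7,8)→{7,8}. Safe: 5. Place at column 5.
Columns [7, 2, 6, 3, 1, 4, 8, 5], r−c [-6, 0, -3, 1, 4, 2, -1, 3], r+c [8, 4, 9, 7, 6, 10, 15, 13] are all distinct, so no two queens attack.

(1,7) (2,2) (3,6) (4,3) (5,1) (6,4) (7,8) (8,5)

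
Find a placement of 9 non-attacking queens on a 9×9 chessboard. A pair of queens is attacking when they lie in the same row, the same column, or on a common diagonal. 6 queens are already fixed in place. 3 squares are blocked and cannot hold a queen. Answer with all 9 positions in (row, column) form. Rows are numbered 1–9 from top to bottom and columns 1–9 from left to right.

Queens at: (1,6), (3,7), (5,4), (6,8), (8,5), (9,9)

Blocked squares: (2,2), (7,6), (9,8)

(1,6) (2,3) (3,7) (4,2) (5,4) (6,8) (7,1) (8,5) (9,9)

Row 2: attacked by (1,6)→{5,6,7}; (3,7)→{6,7,8}; (5,4)→{1,4,7}; (6,8)→{4,8}; (8,5)→{5}; (9,9)→{2,9}. Blocked: 2. Safe: 3. Place at column 3.
Row 4: attacked by (1,6)→{3,6,9}; (2,3)→{1,3,5}; (3,7)→{6,7,8}; (5,4)→{3,4,5}; (6,8)→{6,8}; (8,5)→{1,5,9}; (9,9)→{4,9}. Safe: 2. Place at column 2.
Row 7: attacked by (1,6)→{6}; (2,3)→{3,8}; (3,7)→{3,7}; (4,2)→{2,5}; (5,4)→{2,4,6}; (6,8)→{7,8,9}; (8,5)→{4,5,6}; (9,9)→{7,9}. Blocked: 6. Safe: 1. Place at column 1.
Columns [6, 3, 7, 2, 4, 8, 1, 5, 9], r−c [-5, -1, -4, 2, 1, -2, 6, 3, 0], r+c [7, 5, 10, 6, 9, 14, 8, 13, 18] are all distinct, so no two queens attack.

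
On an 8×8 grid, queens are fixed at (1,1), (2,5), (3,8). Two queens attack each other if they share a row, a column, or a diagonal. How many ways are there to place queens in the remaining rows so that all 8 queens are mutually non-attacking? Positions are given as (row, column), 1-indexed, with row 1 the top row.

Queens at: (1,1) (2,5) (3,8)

Branch on row 4: col 2 → 0; col 6 → 1.
Sum: 0 + 1 = 1.

1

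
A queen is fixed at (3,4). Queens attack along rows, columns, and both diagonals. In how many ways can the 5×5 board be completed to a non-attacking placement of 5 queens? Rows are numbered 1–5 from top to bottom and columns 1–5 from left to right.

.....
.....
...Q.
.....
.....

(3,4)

Branch on row 1: col 1 → 0; col 3 → 1; col 5 → 1.
Sum: 0 + 1 + 1 = 2.

2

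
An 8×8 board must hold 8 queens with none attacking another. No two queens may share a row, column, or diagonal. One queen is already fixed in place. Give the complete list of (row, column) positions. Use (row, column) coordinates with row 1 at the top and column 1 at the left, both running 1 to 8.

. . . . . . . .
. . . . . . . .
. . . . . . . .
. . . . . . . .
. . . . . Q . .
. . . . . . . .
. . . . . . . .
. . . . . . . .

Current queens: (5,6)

(1,8) (2,4) (3,1) (4,3) (5,6) (6,2) (7,7) (8,5)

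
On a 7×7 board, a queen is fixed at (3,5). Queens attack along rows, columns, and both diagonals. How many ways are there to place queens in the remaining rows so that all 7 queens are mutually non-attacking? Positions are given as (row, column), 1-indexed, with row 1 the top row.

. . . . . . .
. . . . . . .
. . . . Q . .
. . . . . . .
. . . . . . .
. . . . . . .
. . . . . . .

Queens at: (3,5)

6

Branch on row 1: col 1 → 1; col 2 → 1; col 4 → 2; col 6 → 2.
Sum: 1 + 1 + 2 + 2 = 6.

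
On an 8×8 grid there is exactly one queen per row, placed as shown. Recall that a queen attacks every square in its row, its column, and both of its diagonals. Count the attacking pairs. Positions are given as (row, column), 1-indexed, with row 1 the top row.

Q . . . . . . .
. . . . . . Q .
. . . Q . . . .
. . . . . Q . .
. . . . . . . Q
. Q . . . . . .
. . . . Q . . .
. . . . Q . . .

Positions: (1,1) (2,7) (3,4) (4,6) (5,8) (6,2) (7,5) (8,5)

Same column: (7,5)–(8,5) (column 5).
Same diagonal: (5,8)–(8,5) (|5−8| = |8−5| = 3).
Total attacking pairs: 2.

2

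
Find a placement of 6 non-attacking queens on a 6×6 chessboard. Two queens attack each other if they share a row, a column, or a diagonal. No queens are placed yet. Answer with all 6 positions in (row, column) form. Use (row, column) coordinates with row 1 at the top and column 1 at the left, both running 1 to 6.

(1,5) (2,3) (3,1) (4,6) (5,4) (6,2)

Row 1: Safe: 1, 2, 3, 4, 5, 6. Place at column 5.
Row 2: attacked by (1,5)→{4,5,6}. Safe: 1, 2, 3. Place at column 3.
Row 3: attacked by (1,5)→{3,5}; (2,3)→{2,3,4}. Safe: 1, 6. Place at column 1.
Row 4: attacked by (1,5)→{2,5}; (2,3)→{1,3,5}; (3,1)→{1,2}. Safe: 4, 6. Place at column 6.
Row 5: attacked by (1,5)→{1,5}; (2,3)→{3,6}; (3,1)→{1,3}; (4,6)→{5,6}. Safe: 2, 4. Place at column 4.
Row 6: attacked by (1,5)→{5}; (2,3)→{3}; (3,1)→{1,4}; (4,6)→{4,6}; (5,4)→{3,4,5}. Safe: 2. Place at column 2.
Columns [5, 3, 1, 6, 4, 2], r−c [-4, -1, 2, -2, 1, 4], r+c [6, 5, 4, 10, 9, 8] are all distinct, so no two queens attack.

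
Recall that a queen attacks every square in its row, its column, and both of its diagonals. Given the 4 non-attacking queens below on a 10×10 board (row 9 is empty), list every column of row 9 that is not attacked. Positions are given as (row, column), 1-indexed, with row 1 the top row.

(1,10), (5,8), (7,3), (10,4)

(1,10) attacks row 9 at column 10 and diagonals 2.
(5,8) attacks row 9 at column 8 and diagonals 4.
(7,3) attacks row 9 at column 3 and diagonals 1, 5.
(10,4) attacks row 9 at column 4 and diagonals 3, 5.
Attacked columns: {1, 2, 3, 4, 5, 8, 10}. Safe: {6, 7, 9}.

columns 6, 7, 9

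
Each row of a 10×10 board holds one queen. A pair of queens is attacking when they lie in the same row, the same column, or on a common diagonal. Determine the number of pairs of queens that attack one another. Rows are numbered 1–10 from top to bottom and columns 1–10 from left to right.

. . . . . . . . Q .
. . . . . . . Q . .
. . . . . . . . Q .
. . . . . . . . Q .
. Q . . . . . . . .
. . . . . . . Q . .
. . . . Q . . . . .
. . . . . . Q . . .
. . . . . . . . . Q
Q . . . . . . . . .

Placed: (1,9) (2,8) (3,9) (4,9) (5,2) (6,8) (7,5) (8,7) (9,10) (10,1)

7

Same column: (1,9)–(3,9) (column 9); (1,9)–(4,9) (column 9); (2,8)–(6,8) (column 8); (3,9)–(4,9) (column 9).
Same diagonal: (1,9)–(2,8) (|1−2| = |9−8| = 1); (2,8)–(3,9) (|2−3| = |8−9| = 1); (3,9)–(7,5) (|3−7| = |9−5| = 4).
Total attacking pairs: 7.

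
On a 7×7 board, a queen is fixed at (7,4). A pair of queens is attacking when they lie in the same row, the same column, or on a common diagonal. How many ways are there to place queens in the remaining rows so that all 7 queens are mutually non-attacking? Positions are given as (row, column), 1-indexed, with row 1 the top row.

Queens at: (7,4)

Branch on row 1: col 1 → 1; col 2 → 1; col 3 → 1; col 5 → 1; col 6 → 1; col 7 → 1.
Sum: 1 + 1 + 1 + 1 + 1 + 1 = 6.

6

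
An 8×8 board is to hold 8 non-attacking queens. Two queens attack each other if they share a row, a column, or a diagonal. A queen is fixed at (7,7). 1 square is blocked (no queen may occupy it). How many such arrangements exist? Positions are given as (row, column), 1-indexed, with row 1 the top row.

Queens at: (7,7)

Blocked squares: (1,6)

13

Branch on row 1: col 2 → 3; col 3 → 5; col 4 → 2; col 5 → 1; col 8 → 2.
Sum: 3 + 5 + 2 + 1 + 2 = 13.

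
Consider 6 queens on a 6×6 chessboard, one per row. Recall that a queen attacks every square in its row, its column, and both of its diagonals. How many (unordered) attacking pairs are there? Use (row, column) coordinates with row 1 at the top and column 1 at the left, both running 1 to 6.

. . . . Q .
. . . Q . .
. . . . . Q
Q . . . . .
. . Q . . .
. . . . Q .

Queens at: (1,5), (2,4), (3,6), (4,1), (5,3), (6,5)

2

Same column: (1,5)–(6,5) (column 5).
Same diagonal: (1,5)–(2,4) (|1−2| = |5−4| = 1).
Total attacking pairs: 2.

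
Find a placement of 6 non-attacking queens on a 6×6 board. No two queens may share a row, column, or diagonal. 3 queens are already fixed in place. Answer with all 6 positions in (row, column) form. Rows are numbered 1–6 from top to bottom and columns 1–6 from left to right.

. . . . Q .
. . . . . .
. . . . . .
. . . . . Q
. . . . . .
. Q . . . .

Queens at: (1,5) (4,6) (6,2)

(1,5) (2,3) (3,1) (4,6) (5,4) (6,2)

Row 2: attacked by (1,5)→{4,5,6}; (4,6)→{4,6}; (6,2)→{2,6}. Safe: 1, 3. Place at column 3.
Row 3: attacked by (1,5)→{3,5}; (2,3)→{2,3,4}; (4,6)→{5,6}; (6,2)→{2,5}. Safe: 1. Place at column 1.
Row 5: attacked by (1,5)→{1,5}; (2,3)→{3,6}; (3,1)→{1,3}; (4,6)→{5,6}; (6,2)→{1,2,3}. Safe: 4. Place at column 4.
Columns [5, 3, 1, 6, 4, 2], r−c [-4, -1, 2, -2, 1, 4], r+c [6, 5, 4, 10, 9, 8] are all distinct, so no two queens attack.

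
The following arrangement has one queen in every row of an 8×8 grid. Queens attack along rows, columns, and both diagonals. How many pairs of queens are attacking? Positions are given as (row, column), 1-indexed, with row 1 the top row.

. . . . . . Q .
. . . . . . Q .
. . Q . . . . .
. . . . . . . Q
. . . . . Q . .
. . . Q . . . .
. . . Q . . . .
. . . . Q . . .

Same column: (1,7)–(2,7) (column 7); (6,4)–(7,4) (column 4).
Same diagonal: (5,6)–(7,4) (|5−7| = |6−4| = 2); (7,4)–(8,5) (|7−8| = |4−5| = 1).
Total attacking pairs: 4.

4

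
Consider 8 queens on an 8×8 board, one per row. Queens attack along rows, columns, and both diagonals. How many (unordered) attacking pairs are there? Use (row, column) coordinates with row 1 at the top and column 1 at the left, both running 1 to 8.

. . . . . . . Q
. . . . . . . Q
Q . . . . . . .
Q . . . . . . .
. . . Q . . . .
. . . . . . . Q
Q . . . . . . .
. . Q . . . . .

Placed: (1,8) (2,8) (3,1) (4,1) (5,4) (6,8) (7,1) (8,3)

Same column: (1,8)–(2,8) (column 8); (1,8)–(6,8) (column 8); (2,8)–(6,8) (column 8); (3,1)–(4,1) (column 1); (3,1)–(7,1) (column 1); (4,1)–(7,1) (column 1).
Same diagonal: (1,8)–(5,4) (|1−5| = |8−4| = 4).
Total attacking pairs: 7.

7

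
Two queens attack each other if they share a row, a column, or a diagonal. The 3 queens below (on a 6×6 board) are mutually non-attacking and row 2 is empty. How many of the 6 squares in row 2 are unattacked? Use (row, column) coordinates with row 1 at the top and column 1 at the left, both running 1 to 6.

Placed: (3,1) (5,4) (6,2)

2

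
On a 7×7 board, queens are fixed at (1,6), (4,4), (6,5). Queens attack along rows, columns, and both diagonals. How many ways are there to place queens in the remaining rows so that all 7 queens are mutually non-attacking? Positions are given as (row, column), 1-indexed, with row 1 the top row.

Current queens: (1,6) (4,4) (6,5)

2

Branch on row 2: col 3 → 2.
Sum: 2 = 2.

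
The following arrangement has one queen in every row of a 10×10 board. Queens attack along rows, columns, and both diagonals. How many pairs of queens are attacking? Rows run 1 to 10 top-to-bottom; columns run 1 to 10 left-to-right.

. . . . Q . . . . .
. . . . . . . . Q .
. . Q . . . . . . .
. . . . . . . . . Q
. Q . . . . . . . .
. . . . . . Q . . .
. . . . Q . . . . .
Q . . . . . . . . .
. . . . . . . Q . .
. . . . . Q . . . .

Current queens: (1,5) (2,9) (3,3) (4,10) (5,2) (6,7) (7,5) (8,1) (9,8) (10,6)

2

Same column: (1,5)–(7,5) (column 5).
Same diagonal: (1,5)–(3,3) (|1−3| = |5−3| = 2).
Total attacking pairs: 2.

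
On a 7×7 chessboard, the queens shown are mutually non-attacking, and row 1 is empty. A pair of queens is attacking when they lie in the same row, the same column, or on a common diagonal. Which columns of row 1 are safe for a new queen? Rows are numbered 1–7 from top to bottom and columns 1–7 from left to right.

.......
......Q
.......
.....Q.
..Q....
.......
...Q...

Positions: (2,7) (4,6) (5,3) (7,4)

(2,7) attacks row 1 at column 7 and diagonals 6.
(4,6) attacks row 1 at column 6 and diagonals 3.
(5,3) attacks row 1 at column 3 and diagonals 7.
(7,4) attacks row 1 at column 4.
Attacked columns: {3, 4, 6, 7}. Safe: {1, 2, 5}.

columns 1, 2, 5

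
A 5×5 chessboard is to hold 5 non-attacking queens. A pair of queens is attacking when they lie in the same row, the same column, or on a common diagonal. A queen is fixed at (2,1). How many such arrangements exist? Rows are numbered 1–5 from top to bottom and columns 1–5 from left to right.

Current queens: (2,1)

Branch on row 1: col 3 → 1; col 4 → 1; col 5 → 0.
Sum: 1 + 1 + 0 = 2.

2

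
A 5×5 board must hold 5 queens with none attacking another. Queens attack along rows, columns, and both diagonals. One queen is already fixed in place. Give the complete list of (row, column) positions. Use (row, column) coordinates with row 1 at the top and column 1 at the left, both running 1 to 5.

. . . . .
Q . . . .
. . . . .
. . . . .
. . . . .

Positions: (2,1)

Row 1: attacked by (2,1)→{1,2}. Safe: 3, 4, 5. Place at column 3.
Row 3: attacked by (1,3)→{1,3,5}; (2,1)→{1,2}. Safe: 4. Place at column 4.
Row 4: attacked by (1,3)→{3}; (2,1)→{1,3}; (3,4)→{3,4,5}. Safe: 2. Place at column 2.
Row 5: attacked by (1,3)→{3}; (2,1)→{1,4}; (3,4)→{2,4}; (4,2)→{1,2,3}. Safe: 5. Place at column 5.
Columns [3, 1, 4, 2, 5], r−c [-2, 1, -1, 2, 0], r+c [4, 3, 7, 6, 10] are all distinct, so no two queens attack.

(1,3) (2,1) (3,4) (4,2) (5,5)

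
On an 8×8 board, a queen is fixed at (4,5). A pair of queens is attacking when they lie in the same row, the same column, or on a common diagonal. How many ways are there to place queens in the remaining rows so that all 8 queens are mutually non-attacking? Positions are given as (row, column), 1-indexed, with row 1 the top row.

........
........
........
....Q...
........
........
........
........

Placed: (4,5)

Branch on row 1: col 1 → 0; col 3 → 2; col 4 → 4; col 6 → 1; col 7 → 1.
Sum: 0 + 2 + 4 + 1 + 1 = 8.

8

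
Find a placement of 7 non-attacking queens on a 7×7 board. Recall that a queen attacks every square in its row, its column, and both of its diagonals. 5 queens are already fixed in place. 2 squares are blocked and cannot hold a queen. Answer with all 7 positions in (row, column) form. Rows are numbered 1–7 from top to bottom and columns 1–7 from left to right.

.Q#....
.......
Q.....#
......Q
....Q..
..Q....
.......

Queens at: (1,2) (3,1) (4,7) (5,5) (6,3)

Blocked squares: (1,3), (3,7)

(1,2) (2,4) (3,1) (4,7) (5,5) (6,3) (7,6)

Row 2: attacked by (1,2)→{1,2,3}; (3,1)→{1,2}; (4,7)→{5,7}; (5,5)→{2,5}; (6,3)→{3,7}. Safe: 4, 6. Place at column 4.
Row 7: attacked by (1,2)→{2}; (2,4)→{4}; (3,1)→{1,5}; (4,7)→{4,7}; (5,5)→{3,5,7}; (6,3)→{2,3,4}. Safe: 6. Place at column 6.
Columns [2, 4, 1, 7, 5, 3, 6], r−c [-1, -2, 2, -3, 0, 3, 1], r+c [3, 6, 4, 11, 10, 9, 13] are all distinct, so no two queens attack.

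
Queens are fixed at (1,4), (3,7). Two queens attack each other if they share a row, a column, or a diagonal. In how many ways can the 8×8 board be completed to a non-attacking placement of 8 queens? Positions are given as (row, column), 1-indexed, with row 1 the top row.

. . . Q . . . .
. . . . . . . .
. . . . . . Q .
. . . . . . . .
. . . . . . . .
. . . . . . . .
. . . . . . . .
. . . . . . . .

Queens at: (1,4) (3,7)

3

Branch on row 2: col 1 → 0; col 2 → 3.
Sum: 0 + 3 = 3.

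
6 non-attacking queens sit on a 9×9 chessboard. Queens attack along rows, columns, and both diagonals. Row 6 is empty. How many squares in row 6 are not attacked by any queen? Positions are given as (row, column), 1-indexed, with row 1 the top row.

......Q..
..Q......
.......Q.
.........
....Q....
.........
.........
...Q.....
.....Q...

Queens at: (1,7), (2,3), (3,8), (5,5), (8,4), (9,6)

1

(1,7) attacks row 6 at column 7 and diagonals 2.
(2,3) attacks row 6 at column 3 and diagonals 7.
(3,8) attacks row 6 at column 8 and diagonals 5.
(5,5) attacks row 6 at column 5 and diagonals 4, 6.
(8,4) attacks row 6 at column 4 and diagonals 2, 6.
(9,6) attacks row 6 at column 6 and diagonals 3, 9.
Attacked columns: {2, 3, 4, 5, 6, 7, 8, 9}. Safe: {1}.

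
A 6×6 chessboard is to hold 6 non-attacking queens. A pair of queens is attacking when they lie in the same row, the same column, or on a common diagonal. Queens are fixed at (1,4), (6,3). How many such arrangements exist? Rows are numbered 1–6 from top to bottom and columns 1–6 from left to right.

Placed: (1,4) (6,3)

Branch on row 2: col 1 → 1; col 2 → 0; col 6 → 0.
Sum: 1 + 0 + 0 = 1.

1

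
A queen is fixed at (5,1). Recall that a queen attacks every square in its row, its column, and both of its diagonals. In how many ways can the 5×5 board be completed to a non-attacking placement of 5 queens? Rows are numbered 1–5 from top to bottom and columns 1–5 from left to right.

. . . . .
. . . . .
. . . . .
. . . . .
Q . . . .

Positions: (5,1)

2

Branch on row 1: col 2 → 0; col 3 → 1; col 4 → 1.
Sum: 0 + 1 + 1 = 2.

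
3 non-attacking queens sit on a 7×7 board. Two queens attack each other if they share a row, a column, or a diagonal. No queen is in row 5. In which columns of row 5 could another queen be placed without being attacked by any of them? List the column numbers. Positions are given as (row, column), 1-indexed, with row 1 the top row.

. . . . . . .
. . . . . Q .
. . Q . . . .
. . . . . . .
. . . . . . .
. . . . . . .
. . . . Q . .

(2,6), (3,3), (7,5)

(2,6) attacks row 5 at column 6 and diagonals 3.
(3,3) attacks row 5 at column 3 and diagonals 1, 5.
(7,5) attacks row 5 at column 5 and diagonals 3, 7.
Attacked columns: {1, 3, 5, 6, 7}. Safe: {2, 4}.

columns 2, 4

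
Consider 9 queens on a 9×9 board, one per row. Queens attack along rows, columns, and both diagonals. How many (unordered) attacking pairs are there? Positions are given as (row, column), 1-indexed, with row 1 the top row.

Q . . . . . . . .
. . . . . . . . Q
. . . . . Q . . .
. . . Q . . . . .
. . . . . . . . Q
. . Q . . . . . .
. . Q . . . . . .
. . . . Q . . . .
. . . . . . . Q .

5

Same column: (2,9)–(5,9) (column 9); (6,3)–(7,3) (column 3).
Same diagonal: (1,1)–(4,4) (|1−4| = |1−4| = 3); (3,6)–(6,3) (|3−6| = |6−3| = 3); (6,3)–(8,5) (|6−8| = |3−5| = 2).
Total attacking pairs: 5.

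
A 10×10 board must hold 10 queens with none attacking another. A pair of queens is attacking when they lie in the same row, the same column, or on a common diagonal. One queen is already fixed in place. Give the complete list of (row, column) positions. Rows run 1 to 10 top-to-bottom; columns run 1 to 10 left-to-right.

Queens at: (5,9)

Row 1: attacked by (5,9)→{5,9}. Safe: 1, 2, 3, 4, 6, 7, 8, 10. Place at column 4.
Row 2: attacked by (1,4)→{3,4,5}; (5,9)→{6,9}. Safe: 1, 2, 7, 8, 10. Place at column 2.
Row 3: attacked by (1,4)→{2,4,6}; (2,2)→{1,2,3}; (5,9)→{7,9}. Safe: 5, 8, 10. Place at column 10.
Row 4: attacked by (1,4)→{1,4,7}; (2,2)→{2,4}; (3,10)→{9,10}; (5,9)→{8,9,10}. Safe: 3, 5, 6. Place at column 6.
Row 6: attacked by (1,4)→{4,9}; (2,2)→{2,6}; (3,10)→{7,10}; (4,6)→{4,6,8}; (5,9)→{8,9,10}. Safe: 1, 3, 5. Place at column 5.
Row 7: attacked by (1,4)→{4,10}; (2,2)→{2,7}; (3,10)→{6,10}; (4,6)→{3,6,9}; (5,9)→{7,9}; (6,5)→{4,5,6}. Safe: 1, 8. Place at column 8.
Row 8: attacked by (1,4)→{4}; (2,2)→{2,8}; (3,10)→{5,10}; (4,6)→{2,6,10}; (5,9)→{6,9}; (6,5)→{3,5,7}; (7,8)→{7,8,9}. Safe: 1. Place at column 1.
Row 9: attacked by (1,4)→{4}; (2,2)→{2,9}; (3,10)→{4,10}; (4,6)→{1,6}; (5,9)→{5,9}; (6,5)→{2,5,8}; (7,8)→{6,8,10}; (8,1)→{1,2}. Safe: 3, 7. Place at column 3.
Row 10: attacked by (1,4)→{4}; (2,2)→{2,10}; (3,10)→{3,10}; (4,6)→{6}; (5,9)→{4,9}; (6,5)→{1,5,9}; (7,8)→{5,8}; (8,1)→{1,3}; (9,3)→{2,3,4}. Safe: 7. Place at column 7.
Columns [4, 2, 10, 6, 9, 5, 8, 1, 3, 7], r−c [-3, 0, -7, -2, -4, 1, -1, 7, 6, 3], r+c [5, 4, 13, 10, 14, 11, 15, 9, 12, 17] are all distinct, so no two queens attack.

(1,4) (2,2) (3,10) (4,6) (5,9) (6,5) (7,8) (8,1) (9,3) (10,7)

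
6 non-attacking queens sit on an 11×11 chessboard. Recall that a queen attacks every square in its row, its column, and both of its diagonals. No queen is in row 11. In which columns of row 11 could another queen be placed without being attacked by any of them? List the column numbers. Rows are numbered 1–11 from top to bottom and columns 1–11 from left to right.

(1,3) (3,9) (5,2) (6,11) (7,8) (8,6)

columns 5, 7, 10

(1,3) attacks row 11 at column 3.
(3,9) attacks row 11 at column 9 and diagonals 1.
(5,2) attacks row 11 at column 2 and diagonals 8.
(6,11) attacks row 11 at column 11 and diagonals 6.
(7,8) attacks row 11 at column 8 and diagonals 4.
(8,6) attacks row 11 at column 6 and diagonals 3, 9.
Attacked columns: {1, 2, 3, 4, 6, 8, 9, 11}. Safe: {5, 7, 10}.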